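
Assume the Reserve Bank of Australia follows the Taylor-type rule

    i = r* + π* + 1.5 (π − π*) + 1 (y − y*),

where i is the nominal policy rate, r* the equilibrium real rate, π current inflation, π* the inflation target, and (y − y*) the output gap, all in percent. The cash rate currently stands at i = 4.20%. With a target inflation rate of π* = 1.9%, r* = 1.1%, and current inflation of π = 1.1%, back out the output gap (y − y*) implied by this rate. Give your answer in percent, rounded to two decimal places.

1 (y − y*) = 4.20 − 1.1 − 1.9 − 1.5 × (1.1 − 1.9) = 2.4
(y − y*) = 2.4 / 1 = 2.40

2.40%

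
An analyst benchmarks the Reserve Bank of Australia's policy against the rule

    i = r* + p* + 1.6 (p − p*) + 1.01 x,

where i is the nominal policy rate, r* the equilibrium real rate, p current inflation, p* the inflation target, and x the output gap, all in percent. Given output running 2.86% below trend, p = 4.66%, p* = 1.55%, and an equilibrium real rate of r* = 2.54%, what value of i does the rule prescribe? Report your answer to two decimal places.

Output 2.86% below potential → x = -2.86.
i = 2.54 + 1.55 + 1.6 × (4.66 − 1.55) + 1.01 × (-2.86)
   = 2.54 + 1.55 + 4.976 − 2.8886 = 6.18

6.18%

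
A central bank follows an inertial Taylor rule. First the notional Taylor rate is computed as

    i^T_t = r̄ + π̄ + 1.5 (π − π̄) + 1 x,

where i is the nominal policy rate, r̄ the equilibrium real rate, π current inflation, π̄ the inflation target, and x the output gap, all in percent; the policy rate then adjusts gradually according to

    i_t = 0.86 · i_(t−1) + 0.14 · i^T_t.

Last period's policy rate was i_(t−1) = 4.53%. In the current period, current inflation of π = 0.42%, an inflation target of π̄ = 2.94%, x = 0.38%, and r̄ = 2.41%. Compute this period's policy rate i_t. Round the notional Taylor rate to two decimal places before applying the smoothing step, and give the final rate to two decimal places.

i^T_t = 2.41 + 2.94 + 1.5 × (0.42 − 2.94) + 1 × 0.38
   = 2.41 + 2.94 − 3.78 + 0.38 = 1.95
i_t = 0.86 × 4.53 + 0.14 × 1.95 = 3.8958 + 0.273 = 4.17

4.17%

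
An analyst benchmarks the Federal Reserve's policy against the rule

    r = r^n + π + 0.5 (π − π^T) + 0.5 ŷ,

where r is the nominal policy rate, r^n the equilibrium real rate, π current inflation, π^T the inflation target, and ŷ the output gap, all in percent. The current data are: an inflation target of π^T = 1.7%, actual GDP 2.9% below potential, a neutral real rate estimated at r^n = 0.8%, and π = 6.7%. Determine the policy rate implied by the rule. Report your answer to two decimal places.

Output 2.9% below potential → ŷ = -2.9.
r = 0.8 + 6.7 + 0.5 × (6.7 − 1.7) + 0.5 × (-2.9)
   = 0.8 + 6.7 + 2.5 − 1.45 = 8.55

8.55%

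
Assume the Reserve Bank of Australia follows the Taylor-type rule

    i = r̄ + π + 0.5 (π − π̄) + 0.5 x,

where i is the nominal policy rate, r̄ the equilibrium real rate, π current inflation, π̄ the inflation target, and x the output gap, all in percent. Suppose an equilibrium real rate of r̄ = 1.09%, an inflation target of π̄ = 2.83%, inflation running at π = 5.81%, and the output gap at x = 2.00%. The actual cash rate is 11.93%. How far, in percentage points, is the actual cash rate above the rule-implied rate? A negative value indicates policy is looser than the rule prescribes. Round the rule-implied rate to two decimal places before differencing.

2.54 pp

i = 1.09 + 5.81 + 0.5 × (5.81 − 2.83) + 0.5 × 2.00
   = 1.09 + 5.81 + 1.49 + 1 = 9.39
Deviation = 11.93 − 9.39 = 2.54 pp.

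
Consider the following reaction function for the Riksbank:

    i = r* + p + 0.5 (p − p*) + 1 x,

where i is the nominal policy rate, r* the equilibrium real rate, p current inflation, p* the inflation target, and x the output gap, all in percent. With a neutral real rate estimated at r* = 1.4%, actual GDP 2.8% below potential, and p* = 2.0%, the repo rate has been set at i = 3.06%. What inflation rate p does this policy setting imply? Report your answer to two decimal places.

3.64%

Output 2.8% below potential → x = -2.8.
Collecting p: i = r* + (1 + 0.5) p − 0.5 p* + 1 x
1.5 p = 3.06 − 1.4 + 0.5 × 2.0 − 1 × (-2.8) = 5.46
p = 5.46 / 1.5 = 3.64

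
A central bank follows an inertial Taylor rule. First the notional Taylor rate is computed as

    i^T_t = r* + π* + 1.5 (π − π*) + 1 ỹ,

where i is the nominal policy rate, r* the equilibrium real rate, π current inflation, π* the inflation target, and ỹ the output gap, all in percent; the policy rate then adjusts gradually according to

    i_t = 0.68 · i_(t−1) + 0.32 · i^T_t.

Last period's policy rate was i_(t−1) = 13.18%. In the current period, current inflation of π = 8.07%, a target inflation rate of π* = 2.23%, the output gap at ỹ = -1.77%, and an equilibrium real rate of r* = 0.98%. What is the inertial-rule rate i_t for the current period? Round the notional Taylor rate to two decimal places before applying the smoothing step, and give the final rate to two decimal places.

12.23%

i^T_t = 0.98 + 2.23 + 1.5 × (8.07 − 2.23) + 1 × (-1.77)
   = 0.98 + 2.23 + 8.76 − 1.77 = 10.20
i_t = 0.68 × 13.18 + 0.32 × 10.20 = 8.9624 + 3.264 = 12.23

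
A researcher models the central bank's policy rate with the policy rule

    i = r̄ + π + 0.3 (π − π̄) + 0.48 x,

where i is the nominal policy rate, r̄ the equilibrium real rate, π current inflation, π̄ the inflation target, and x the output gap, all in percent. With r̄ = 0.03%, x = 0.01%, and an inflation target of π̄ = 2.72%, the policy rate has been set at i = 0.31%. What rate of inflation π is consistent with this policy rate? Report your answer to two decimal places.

Collecting π: i = r̄ + (1 + 0.3) π − 0.3 π̄ + 0.48 x
1.3 π = 0.31 − 0.03 + 0.3 × 2.72 − 0.48 × 0.01 = 1.0912
π = 1.0912 / 1.3 = 0.84

0.84%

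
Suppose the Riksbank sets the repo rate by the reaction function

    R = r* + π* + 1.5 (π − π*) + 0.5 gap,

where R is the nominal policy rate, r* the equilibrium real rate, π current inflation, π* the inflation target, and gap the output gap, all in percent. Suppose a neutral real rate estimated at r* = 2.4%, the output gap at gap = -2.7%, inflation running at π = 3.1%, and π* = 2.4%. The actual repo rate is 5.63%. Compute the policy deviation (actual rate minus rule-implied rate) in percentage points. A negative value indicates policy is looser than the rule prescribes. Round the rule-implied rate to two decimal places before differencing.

1.13 pp

R = 2.4 + 2.4 + 1.5 × (3.1 − 2.4) + 0.5 × (-2.7)
   = 2.4 + 2.4 + 1.05 − 1.35 = 4.50
Deviation = 5.63 − 4.50 = 1.13 pp.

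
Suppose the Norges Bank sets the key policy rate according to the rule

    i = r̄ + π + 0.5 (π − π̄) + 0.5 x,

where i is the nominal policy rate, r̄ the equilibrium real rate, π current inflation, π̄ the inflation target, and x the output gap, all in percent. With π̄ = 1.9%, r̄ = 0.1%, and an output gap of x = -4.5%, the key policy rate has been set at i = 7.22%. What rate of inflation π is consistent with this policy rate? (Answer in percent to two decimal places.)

6.88%

Collecting π: i = r̄ + (1 + 0.5) π − 0.5 π̄ + 0.5 x
1.5 π = 7.22 − 0.1 + 0.5 × 1.9 − 0.5 × (-4.5) = 10.32
π = 10.32 / 1.5 = 6.88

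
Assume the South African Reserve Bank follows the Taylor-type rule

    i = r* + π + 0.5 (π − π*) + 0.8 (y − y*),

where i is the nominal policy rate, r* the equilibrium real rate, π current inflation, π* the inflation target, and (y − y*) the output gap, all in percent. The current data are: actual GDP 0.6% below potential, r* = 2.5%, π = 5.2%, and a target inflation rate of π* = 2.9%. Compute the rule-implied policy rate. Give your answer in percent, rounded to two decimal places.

8.37%

Output 0.6% below potential → (y − y*) = -0.6.
i = 2.5 + 5.2 + 0.5 × (5.2 − 2.9) + 0.8 × (-0.6)
   = 2.5 + 5.2 + 1.15 − 0.48 = 8.37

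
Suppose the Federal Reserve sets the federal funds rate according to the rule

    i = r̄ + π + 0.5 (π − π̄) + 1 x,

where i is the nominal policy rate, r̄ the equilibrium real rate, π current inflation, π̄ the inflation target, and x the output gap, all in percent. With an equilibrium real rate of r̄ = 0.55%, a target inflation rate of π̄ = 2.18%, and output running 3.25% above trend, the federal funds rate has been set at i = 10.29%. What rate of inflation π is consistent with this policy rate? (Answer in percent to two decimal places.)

5.05%

Output 3.25% above potential → x = 3.25.
Collecting π: i = r̄ + (1 + 0.5) π − 0.5 π̄ + 1 x
1.5 π = 10.29 − 0.55 + 0.5 × 2.18 − 1 × 3.25 = 7.58
π = 7.58 / 1.5 = 5.05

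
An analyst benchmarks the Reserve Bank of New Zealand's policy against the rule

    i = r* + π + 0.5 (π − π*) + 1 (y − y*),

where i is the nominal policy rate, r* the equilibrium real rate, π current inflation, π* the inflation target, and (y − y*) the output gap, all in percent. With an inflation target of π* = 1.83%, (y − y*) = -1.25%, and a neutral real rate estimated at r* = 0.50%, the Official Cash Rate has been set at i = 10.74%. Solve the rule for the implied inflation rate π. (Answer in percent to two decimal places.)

8.27%

Collecting π: i = r* + (1 + 0.5) π − 0.5 π* + 1 (y − y*)
1.5 π = 10.74 − 0.50 + 0.5 × 1.83 − 1 × (-1.25) = 12.405
π = 12.405 / 1.5 = 8.27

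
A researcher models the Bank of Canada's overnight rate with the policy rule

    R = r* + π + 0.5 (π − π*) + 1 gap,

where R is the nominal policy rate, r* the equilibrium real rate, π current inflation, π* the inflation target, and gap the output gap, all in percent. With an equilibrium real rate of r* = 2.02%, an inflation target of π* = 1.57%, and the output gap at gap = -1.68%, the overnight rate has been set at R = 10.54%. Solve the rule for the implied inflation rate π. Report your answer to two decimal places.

Collecting π: R = r* + (1 + 0.5) π − 0.5 π* + 1 gap
1.5 π = 10.54 − 2.02 + 0.5 × 1.57 − 1 × (-1.68) = 10.985
π = 10.985 / 1.5 = 7.32

7.32%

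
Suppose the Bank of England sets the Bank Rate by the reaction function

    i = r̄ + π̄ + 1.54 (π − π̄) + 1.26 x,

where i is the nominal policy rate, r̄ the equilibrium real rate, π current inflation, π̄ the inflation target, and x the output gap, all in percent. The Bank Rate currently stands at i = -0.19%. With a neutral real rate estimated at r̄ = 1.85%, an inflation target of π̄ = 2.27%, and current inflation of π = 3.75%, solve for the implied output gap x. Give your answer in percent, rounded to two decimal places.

1.26 x = -0.19 − 1.85 − 2.27 − 1.54 × (3.75 − 2.27) = -6.5892
x = -6.5892 / 1.26 = -5.23

-5.23%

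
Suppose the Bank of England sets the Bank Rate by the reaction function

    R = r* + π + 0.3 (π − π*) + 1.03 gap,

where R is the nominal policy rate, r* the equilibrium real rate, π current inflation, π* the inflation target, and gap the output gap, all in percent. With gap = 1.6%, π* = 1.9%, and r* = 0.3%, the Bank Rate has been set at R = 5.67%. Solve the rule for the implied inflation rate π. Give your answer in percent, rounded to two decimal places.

Collecting π: R = r* + (1 + 0.3) π − 0.3 π* + 1.03 gap
1.3 π = 5.67 − 0.3 + 0.3 × 1.9 − 1.03 × 1.6 = 4.292
π = 4.292 / 1.3 = 3.30

3.30%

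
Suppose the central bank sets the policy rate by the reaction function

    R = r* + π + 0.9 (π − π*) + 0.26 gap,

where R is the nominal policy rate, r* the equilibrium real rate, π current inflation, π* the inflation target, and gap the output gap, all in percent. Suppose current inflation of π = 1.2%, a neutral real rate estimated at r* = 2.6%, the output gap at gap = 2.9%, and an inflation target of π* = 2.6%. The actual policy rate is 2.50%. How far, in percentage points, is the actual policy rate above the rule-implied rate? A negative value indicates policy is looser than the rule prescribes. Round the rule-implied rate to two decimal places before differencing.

-0.79 pp

R = 2.6 + 1.2 + 0.9 × (1.2 − 2.6) + 0.26 × 2.9
   = 2.6 + 1.2 − 1.26 + 0.754 = 3.29
Deviation = 2.50 − 3.29 = -0.79 pp.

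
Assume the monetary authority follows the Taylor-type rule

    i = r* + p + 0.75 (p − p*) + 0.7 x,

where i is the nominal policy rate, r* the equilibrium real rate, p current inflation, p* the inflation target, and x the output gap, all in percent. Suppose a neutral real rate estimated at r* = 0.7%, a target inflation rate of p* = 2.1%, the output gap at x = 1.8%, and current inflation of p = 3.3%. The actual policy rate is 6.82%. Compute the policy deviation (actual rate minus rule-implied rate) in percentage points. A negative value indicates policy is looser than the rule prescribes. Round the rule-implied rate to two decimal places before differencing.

i = 0.7 + 3.3 + 0.75 × (3.3 − 2.1) + 0.7 × 1.8
   = 0.7 + 3.3 + 0.9 + 1.26 = 6.16
Deviation = 6.82 − 6.16 = 0.66 pp.

0.66 pp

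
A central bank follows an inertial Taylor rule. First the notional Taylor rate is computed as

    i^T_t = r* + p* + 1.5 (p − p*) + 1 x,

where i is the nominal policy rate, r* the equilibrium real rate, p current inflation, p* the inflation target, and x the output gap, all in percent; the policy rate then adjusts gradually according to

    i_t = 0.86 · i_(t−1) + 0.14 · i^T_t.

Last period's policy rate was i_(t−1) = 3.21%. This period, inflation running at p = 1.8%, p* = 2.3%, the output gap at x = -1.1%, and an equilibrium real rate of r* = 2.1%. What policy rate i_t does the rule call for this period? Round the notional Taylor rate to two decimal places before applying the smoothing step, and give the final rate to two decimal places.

3.12%

i^T_t = 2.1 + 2.3 + 1.5 × (1.8 − 2.3) + 1 × (-1.1)
   = 2.1 + 2.3 − 0.75 − 1.1 = 2.55
i_t = 0.86 × 3.21 + 0.14 × 2.55 = 2.7606 + 0.357 = 3.12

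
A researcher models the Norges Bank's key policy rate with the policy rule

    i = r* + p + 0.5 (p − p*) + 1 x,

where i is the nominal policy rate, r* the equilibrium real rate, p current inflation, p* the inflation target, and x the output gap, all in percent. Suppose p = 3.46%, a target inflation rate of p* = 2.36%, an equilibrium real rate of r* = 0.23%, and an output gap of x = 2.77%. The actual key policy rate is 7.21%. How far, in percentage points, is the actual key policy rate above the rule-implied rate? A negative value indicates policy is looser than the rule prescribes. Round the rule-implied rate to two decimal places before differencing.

0.20 pp

i = 0.23 + 3.46 + 0.5 × (3.46 − 2.36) + 1 × 2.77
   = 0.23 + 3.46 + 0.55 + 2.77 = 7.01
Deviation = 7.21 − 7.01 = 0.20 pp.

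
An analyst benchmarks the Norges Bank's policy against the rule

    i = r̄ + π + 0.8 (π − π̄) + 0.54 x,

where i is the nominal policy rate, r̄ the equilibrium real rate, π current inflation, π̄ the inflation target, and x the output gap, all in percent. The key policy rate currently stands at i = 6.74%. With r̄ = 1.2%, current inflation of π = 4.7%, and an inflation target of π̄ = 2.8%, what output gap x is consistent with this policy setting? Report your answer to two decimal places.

-1.26%

0.54 x = 6.74 − 1.2 − 4.7 − 0.8 × (4.7 − 2.8) = -0.68
x = -0.68 / 0.54 = -1.26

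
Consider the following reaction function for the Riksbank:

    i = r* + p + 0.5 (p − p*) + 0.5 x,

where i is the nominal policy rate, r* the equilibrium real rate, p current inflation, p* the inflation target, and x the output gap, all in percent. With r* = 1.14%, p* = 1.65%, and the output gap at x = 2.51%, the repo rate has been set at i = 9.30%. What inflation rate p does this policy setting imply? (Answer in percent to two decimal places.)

5.15%

Collecting p: i = r* + (1 + 0.5) p − 0.5 p* + 0.5 x
1.5 p = 9.30 − 1.14 + 0.5 × 1.65 − 0.5 × 2.51 = 7.73
p = 7.73 / 1.5 = 5.15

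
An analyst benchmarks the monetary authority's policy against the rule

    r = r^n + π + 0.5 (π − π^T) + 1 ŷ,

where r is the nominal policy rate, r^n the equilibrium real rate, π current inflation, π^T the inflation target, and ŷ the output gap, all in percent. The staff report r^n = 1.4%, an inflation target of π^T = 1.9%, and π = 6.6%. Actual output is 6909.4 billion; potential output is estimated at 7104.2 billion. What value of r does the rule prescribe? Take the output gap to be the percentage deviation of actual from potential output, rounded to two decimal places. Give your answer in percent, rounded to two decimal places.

7.61%

Output gap = 100 × (6909.4 − 7104.2) / 7104.2 = -2.74%.
r = 1.40 + 6.60 + 0.5 × (6.60 − 1.90) + 1 × (-2.74)
   = 1.40 + 6.6 + 2.35 − 2.74 = 7.61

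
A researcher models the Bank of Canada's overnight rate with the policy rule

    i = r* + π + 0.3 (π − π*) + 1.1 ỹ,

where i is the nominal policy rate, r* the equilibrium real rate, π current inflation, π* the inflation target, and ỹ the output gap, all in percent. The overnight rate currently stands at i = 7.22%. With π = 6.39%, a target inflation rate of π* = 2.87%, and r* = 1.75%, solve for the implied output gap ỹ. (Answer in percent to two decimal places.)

-1.80%

1.1 ỹ = 7.22 − 1.75 − 6.39 − 0.3 × (6.39 − 2.87) = -1.976
ỹ = -1.976 / 1.1 = -1.80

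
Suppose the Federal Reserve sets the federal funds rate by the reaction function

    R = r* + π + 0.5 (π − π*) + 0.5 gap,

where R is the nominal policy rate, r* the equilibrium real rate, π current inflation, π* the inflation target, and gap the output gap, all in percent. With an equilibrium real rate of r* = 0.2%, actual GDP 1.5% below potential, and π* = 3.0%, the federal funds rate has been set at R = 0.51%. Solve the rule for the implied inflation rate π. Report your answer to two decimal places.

1.71%

Output 1.5% below potential → gap = -1.5.
Collecting π: R = r* + (1 + 0.5) π − 0.5 π* + 0.5 gap
1.5 π = 0.51 − 0.2 + 0.5 × 3.0 − 0.5 × (-1.5) = 2.56
π = 2.56 / 1.5 = 1.71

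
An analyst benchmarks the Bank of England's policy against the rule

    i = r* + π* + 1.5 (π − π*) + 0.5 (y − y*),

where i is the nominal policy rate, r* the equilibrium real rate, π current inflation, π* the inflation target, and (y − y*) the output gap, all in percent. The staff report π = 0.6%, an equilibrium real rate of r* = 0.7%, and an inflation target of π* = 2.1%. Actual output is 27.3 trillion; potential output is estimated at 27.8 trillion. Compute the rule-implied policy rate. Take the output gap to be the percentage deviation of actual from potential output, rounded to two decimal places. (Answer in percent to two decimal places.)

Output gap = 100 × (27.3 − 27.8) / 27.8 = -1.80%.
i = 0.70 + 2.10 + 1.5 × (0.60 − 2.10) + 0.5 × (-1.80)
   = 0.70 + 2.1 − 2.25 − 0.9 = -0.35

-0.35%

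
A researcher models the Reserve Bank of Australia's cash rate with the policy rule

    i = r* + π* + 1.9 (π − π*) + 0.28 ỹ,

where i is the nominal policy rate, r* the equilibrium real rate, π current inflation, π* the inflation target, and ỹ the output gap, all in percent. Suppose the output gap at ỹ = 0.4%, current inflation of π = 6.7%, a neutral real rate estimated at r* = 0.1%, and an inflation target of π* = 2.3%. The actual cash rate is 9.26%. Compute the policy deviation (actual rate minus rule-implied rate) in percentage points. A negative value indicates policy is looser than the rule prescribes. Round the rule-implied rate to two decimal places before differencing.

i = 0.1 + 2.3 + 1.9 × (6.7 − 2.3) + 0.28 × 0.4
   = 0.1 + 2.3 + 8.36 + 0.112 = 10.87
Deviation = 9.26 − 10.87 = -1.61 pp.

-1.61 pp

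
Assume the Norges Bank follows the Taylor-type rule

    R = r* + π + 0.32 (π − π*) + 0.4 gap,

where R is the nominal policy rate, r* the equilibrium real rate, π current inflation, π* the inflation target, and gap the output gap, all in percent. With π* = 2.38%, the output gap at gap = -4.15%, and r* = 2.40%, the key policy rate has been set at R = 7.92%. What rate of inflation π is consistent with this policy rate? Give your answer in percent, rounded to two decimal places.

6.02%

Collecting π: R = r* + (1 + 0.32) π − 0.32 π* + 0.4 gap
1.32 π = 7.92 − 2.40 + 0.32 × 2.38 − 0.4 × (-4.15) = 7.9416
π = 7.9416 / 1.32 = 6.02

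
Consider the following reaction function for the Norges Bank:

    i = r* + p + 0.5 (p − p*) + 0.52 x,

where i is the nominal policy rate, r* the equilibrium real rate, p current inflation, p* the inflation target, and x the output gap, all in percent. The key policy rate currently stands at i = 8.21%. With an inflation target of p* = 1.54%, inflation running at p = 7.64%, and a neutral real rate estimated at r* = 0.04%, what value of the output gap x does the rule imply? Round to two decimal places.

0.52 x = 8.21 − 0.04 − 7.64 − 0.5 × (7.64 − 1.54) = -2.52
x = -2.52 / 0.52 = -4.85

-4.85%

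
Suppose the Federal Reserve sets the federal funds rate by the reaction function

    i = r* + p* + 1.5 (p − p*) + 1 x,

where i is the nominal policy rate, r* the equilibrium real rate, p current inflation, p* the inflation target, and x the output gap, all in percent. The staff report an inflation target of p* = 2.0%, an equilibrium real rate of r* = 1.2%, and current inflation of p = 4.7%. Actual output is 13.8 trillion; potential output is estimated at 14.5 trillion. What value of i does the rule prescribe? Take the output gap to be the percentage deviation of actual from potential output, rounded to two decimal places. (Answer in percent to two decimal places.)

Output gap = 100 × (13.8 − 14.5) / 14.5 = -4.83%.
i = 1.20 + 2.00 + 1.5 × (4.70 − 2.00) + 1 × (-4.83)
   = 1.20 + 2 + 4.05 − 4.83 = 2.42

2.42%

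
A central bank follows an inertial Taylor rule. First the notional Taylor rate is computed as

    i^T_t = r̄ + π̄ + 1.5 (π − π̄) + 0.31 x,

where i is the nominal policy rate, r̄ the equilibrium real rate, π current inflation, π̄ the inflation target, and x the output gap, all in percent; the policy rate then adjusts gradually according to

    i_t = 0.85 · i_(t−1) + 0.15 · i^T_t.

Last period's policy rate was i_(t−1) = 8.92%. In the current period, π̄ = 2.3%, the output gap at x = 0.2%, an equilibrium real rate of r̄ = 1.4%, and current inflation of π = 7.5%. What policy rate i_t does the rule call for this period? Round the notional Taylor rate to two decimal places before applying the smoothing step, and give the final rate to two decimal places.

i^T_t = 1.4 + 2.3 + 1.5 × (7.5 − 2.3) + 0.31 × 0.2
   = 1.4 + 2.3 + 7.8 + 0.062 = 11.56
i_t = 0.85 × 8.92 + 0.15 × 11.56 = 7.582 + 1.734 = 9.32

9.32%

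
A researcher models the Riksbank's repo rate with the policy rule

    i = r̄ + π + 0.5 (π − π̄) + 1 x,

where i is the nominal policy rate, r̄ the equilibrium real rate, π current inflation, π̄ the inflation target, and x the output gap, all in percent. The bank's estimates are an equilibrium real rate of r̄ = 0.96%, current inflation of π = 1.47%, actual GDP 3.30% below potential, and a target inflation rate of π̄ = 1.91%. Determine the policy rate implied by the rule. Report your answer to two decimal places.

-1.09%

Output 3.30% below potential → x = -3.30.
i = 0.96 + 1.47 + 0.5 × (1.47 − 1.91) + 1 × (-3.30)
   = 0.96 + 1.47 − 0.22 − 3.3 = -1.09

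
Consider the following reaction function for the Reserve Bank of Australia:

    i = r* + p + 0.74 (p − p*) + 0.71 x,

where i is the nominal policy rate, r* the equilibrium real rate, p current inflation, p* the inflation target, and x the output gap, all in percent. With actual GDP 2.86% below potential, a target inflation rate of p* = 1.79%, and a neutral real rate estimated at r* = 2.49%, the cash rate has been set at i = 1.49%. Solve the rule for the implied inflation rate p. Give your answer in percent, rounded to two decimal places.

Output 2.86% below potential → x = -2.86.
Collecting p: i = r* + (1 + 0.74) p − 0.74 p* + 0.71 x
1.74 p = 1.49 − 2.49 + 0.74 × 1.79 − 0.71 × (-2.86) = 2.3552
p = 2.3552 / 1.74 = 1.35

1.35%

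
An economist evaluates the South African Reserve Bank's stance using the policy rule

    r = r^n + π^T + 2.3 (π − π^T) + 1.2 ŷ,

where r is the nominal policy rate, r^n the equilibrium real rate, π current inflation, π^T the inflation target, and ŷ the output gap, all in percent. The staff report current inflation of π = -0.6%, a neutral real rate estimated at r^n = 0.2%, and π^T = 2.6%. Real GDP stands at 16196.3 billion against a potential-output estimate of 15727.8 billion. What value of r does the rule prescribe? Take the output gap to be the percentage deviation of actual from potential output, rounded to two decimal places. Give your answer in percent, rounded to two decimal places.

-0.98%

Output gap = 100 × (16196.3 − 15727.8) / 15727.8 = 2.98%.
r = 0.20 + 2.60 + 2.3 × (-0.60 − 2.60) + 1.2 × 2.98
   = 0.20 + 2.6 − 7.36 + 3.576 = -0.98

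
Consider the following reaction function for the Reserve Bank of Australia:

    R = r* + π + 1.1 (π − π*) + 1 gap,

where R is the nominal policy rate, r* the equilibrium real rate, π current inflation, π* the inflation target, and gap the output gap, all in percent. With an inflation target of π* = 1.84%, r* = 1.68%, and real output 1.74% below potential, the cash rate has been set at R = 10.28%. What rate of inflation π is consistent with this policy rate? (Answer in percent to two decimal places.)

5.89%

Output 1.74% below potential → gap = -1.74.
Collecting π: R = r* + (1 + 1.1) π − 1.1 π* + 1 gap
2.1 π = 10.28 − 1.68 + 1.1 × 1.84 − 1 × (-1.74) = 12.364
π = 12.364 / 2.1 = 5.89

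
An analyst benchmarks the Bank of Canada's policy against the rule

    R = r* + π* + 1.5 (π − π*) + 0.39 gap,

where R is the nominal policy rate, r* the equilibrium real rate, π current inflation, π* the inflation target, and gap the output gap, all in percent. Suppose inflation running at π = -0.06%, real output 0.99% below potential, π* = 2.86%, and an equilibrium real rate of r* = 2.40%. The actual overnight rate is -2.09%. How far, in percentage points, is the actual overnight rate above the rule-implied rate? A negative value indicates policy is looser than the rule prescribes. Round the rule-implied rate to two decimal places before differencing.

Output 0.99% below potential → gap = -0.99.
R = 2.40 + 2.86 + 1.5 × (-0.06 − 2.86) + 0.39 × (-0.99)
   = 2.40 + 2.86 − 4.38 − 0.3861 = 0.49
Deviation = -2.09 − 0.49 = -2.58 pp.

-2.58 pp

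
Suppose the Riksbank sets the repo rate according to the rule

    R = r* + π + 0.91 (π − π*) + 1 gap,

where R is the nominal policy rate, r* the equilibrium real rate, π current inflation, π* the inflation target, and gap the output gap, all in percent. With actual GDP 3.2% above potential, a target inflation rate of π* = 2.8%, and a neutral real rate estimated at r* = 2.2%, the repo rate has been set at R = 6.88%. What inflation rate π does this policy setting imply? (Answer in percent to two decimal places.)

Output 3.2% above potential → gap = 3.2.
Collecting π: R = r* + (1 + 0.91) π − 0.91 π* + 1 gap
1.91 π = 6.88 − 2.2 + 0.91 × 2.8 − 1 × 3.2 = 4.028
π = 4.028 / 1.91 = 2.11

2.11%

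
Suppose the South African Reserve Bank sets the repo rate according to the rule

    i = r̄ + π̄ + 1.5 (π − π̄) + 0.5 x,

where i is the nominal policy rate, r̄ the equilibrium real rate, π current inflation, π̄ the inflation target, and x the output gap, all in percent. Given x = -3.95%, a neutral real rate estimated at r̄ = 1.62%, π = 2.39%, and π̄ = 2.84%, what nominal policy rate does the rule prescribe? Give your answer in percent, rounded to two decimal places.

i = 1.62 + 2.84 + 1.5 × (2.39 − 2.84) + 0.5 × (-3.95)
   = 1.62 + 2.84 − 0.675 − 1.975 = 1.81

1.81%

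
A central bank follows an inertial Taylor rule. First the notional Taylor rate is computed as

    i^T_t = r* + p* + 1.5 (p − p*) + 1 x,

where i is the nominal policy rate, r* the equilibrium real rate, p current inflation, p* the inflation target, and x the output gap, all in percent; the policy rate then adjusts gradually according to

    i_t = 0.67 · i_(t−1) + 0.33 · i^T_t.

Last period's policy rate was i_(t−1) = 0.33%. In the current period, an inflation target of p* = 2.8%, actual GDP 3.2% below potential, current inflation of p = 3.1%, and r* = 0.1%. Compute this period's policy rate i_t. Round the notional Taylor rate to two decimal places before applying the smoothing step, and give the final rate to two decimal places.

0.27%

Output 3.2% below potential → x = -3.2.
i^T_t = 0.1 + 2.8 + 1.5 × (3.1 − 2.8) + 1 × (-3.2)
   = 0.1 + 2.8 + 0.45 − 3.2 = 0.15
i_t = 0.67 × 0.33 + 0.33 × 0.15 = 0.2211 + 0.0495 = 0.27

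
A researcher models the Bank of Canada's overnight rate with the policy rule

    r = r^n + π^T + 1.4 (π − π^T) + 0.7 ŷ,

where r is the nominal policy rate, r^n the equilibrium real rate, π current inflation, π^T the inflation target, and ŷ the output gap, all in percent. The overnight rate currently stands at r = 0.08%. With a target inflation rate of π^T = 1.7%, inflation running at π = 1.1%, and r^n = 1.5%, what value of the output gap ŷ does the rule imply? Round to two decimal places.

-3.26%

0.7 ŷ = 0.08 − 1.5 − 1.7 − 1.4 × (1.1 − 1.7) = -2.28
ŷ = -2.28 / 0.7 = -3.26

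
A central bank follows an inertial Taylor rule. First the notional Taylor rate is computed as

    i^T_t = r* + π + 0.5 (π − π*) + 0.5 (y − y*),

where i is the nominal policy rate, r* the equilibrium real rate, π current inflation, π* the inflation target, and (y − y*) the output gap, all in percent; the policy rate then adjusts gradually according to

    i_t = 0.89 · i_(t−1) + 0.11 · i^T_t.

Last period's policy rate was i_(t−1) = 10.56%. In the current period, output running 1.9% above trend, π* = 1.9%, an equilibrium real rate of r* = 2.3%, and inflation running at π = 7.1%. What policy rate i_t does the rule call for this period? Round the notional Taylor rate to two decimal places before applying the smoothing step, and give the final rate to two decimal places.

Output 1.9% above potential → (y − y*) = 1.9.
i^T_t = 2.3 + 7.1 + 0.5 × (7.1 − 1.9) + 0.5 × 1.9
   = 2.3 + 7.1 + 2.6 + 0.95 = 12.95
i_t = 0.89 × 10.56 + 0.11 × 12.95 = 9.3984 + 1.4245 = 10.82

10.82%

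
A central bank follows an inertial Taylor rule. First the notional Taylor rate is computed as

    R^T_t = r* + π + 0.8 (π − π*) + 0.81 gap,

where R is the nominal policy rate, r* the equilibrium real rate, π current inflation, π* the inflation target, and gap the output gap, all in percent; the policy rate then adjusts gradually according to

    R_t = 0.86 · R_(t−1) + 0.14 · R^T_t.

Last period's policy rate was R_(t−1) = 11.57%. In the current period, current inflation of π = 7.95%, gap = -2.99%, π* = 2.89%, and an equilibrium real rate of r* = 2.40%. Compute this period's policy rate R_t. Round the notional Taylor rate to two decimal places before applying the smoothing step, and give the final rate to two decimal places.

11.63%

R^T_t = 2.40 + 7.95 + 0.8 × (7.95 − 2.89) + 0.81 × (-2.99)
   = 2.40 + 7.95 + 4.048 − 2.4219 = 11.98
R_t = 0.86 × 11.57 + 0.14 × 11.98 = 9.9502 + 1.6772 = 11.63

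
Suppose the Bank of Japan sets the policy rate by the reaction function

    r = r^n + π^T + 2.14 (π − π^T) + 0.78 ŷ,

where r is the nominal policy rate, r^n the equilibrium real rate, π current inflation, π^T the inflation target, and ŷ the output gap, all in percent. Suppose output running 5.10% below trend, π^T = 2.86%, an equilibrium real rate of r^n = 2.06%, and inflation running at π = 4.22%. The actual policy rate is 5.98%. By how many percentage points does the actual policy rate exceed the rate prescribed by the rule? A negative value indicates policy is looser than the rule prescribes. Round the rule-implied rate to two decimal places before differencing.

Output 5.10% below potential → ŷ = -5.10.
r = 2.06 + 2.86 + 2.14 × (4.22 − 2.86) + 0.78 × (-5.10)
   = 2.06 + 2.86 + 2.9104 − 3.978 = 3.85
Deviation = 5.98 − 3.85 = 2.13 pp.

2.13 pp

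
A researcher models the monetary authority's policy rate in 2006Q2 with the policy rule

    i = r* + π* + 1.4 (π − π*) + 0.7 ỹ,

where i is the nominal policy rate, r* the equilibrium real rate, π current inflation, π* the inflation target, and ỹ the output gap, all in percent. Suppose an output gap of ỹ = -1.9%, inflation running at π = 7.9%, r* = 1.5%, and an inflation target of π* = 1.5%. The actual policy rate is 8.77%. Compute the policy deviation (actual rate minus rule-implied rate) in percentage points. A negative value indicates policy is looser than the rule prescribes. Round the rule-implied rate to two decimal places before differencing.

i = 1.5 + 1.5 + 1.4 × (7.9 − 1.5) + 0.7 × (-1.9)
   = 1.5 + 1.5 + 8.96 − 1.33 = 10.63
Deviation = 8.77 − 10.63 = -1.86 pp.

-1.86 pp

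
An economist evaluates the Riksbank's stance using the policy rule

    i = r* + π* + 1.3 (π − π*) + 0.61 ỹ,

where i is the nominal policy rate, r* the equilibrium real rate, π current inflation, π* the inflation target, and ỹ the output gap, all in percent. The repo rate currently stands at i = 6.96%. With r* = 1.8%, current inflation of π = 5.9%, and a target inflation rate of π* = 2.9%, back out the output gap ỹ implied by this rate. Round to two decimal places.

-2.69%

0.61 ỹ = 6.96 − 1.8 − 2.9 − 1.3 × (5.9 − 2.9) = -1.64
ỹ = -1.64 / 0.61 = -2.69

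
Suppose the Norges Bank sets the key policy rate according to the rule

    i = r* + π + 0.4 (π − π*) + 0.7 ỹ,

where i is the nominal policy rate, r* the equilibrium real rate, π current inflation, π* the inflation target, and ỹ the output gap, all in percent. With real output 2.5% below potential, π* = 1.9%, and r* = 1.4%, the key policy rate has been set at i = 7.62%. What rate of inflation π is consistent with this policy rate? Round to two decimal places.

6.24%

Output 2.5% below potential → ỹ = -2.5.
Collecting π: i = r* + (1 + 0.4) π − 0.4 π* + 0.7 ỹ
1.4 π = 7.62 − 1.4 + 0.4 × 1.9 − 0.7 × (-2.5) = 8.73
π = 8.73 / 1.4 = 6.24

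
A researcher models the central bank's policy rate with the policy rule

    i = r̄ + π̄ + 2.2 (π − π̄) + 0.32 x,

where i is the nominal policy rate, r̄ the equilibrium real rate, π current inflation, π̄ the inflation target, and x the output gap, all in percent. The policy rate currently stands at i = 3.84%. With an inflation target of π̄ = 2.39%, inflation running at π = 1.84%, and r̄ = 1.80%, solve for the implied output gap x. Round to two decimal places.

0.32 x = 3.84 − 1.80 − 2.39 − 2.2 × (1.84 − 2.39) = 0.86
x = 0.86 / 0.32 = 2.69

2.69%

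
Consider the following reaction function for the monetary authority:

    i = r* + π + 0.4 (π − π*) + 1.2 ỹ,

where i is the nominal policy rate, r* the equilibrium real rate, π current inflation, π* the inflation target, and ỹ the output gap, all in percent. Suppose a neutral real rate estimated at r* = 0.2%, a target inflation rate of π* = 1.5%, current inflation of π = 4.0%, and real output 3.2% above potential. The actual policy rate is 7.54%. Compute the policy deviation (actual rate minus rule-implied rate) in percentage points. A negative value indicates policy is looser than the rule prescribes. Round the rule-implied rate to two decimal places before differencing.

Output 3.2% above potential → ỹ = 3.2.
i = 0.2 + 4.0 + 0.4 × (4.0 − 1.5) + 1.2 × 3.2
   = 0.2 + 4 + 1 + 3.84 = 9.04
Deviation = 7.54 − 9.04 = -1.50 pp.

-1.50 pp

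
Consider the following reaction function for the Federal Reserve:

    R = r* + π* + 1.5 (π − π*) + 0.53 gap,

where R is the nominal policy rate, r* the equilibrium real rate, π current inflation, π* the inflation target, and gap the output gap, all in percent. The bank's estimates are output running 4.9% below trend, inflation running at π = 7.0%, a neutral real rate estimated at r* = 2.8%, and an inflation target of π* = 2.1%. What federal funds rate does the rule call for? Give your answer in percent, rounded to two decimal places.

Output 4.9% below potential → gap = -4.9.
R = 2.8 + 2.1 + 1.5 × (7.0 − 2.1) + 0.53 × (-4.9)
   = 2.8 + 2.1 + 7.35 − 2.597 = 9.65

9.65%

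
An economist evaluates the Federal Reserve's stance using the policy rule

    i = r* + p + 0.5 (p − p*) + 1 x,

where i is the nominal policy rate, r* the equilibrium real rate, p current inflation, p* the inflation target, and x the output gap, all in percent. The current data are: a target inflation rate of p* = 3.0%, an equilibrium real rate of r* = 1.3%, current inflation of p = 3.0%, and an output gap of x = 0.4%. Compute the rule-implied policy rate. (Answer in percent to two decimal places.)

4.70%

i = 1.3 + 3.0 + 0.5 × (3.0 − 3.0) + 1 × 0.4
   = 1.3 + 3 + 0 + 0.4 = 4.70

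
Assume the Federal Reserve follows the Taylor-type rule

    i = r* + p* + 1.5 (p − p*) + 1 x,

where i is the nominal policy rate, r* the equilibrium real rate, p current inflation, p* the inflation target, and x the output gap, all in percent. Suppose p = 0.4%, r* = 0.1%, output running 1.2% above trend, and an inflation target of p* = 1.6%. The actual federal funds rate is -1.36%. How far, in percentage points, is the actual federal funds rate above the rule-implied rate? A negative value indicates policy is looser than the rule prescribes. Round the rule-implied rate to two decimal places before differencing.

-2.46 pp

Output 1.2% above potential → x = 1.2.
i = 0.1 + 1.6 + 1.5 × (0.4 − 1.6) + 1 × 1.2
   = 0.1 + 1.6 − 1.8 + 1.2 = 1.10
Deviation = -1.36 − 1.10 = -2.46 pp.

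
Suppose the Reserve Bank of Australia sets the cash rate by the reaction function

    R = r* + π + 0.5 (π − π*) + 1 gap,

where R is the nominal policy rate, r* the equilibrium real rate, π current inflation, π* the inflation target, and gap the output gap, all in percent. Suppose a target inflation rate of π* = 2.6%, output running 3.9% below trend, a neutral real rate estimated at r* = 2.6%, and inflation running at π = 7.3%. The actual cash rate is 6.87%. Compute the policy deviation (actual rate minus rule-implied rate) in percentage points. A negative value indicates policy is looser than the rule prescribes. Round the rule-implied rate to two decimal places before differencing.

Output 3.9% below potential → gap = -3.9.
R = 2.6 + 7.3 + 0.5 × (7.3 − 2.6) + 1 × (-3.9)
   = 2.6 + 7.3 + 2.35 − 3.9 = 8.35
Deviation = 6.87 − 8.35 = -1.48 pp.

-1.48 pp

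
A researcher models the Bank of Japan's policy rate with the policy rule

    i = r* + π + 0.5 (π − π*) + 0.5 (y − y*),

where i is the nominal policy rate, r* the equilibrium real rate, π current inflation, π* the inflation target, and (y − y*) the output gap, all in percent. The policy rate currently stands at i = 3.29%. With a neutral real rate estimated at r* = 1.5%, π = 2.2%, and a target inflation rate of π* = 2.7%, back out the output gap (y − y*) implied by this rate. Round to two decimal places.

-0.32%

0.5 (y − y*) = 3.29 − 1.5 − 2.2 − 0.5 × (2.2 − 2.7) = -0.16
(y − y*) = -0.16 / 0.5 = -0.32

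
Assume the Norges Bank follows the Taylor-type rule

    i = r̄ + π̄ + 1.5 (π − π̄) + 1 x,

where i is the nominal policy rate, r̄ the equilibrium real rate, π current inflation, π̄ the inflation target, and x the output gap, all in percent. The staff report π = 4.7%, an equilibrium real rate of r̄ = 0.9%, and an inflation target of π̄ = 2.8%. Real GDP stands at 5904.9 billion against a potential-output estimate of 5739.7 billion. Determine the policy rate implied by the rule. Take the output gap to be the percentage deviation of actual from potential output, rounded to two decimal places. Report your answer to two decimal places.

Output gap = 100 × (5904.9 − 5739.7) / 5739.7 = 2.88%.
i = 0.90 + 2.80 + 1.5 × (4.70 − 2.80) + 1 × 2.88
   = 0.90 + 2.8 + 2.85 + 2.88 = 9.43

9.43%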